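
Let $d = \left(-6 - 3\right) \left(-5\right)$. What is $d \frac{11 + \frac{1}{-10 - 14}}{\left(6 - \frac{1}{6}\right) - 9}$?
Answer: $- \frac{11835}{76} \approx -155.72$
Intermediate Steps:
$d = 45$ ($d = \left(-9\right) \left(-5\right) = 45$)
$d \frac{11 + \frac{1}{-10 - 14}}{\left(6 - \frac{1}{6}\right) - 9} = 45 \frac{11 + \frac{1}{-10 - 14}}{\left(6 - \frac{1}{6}\right) - 9} = 45 \frac{11 + \frac{1}{-24}}{\left(6 - \frac{1}{6}\right) - 9} = 45 \frac{11 - \frac{1}{24}}{\left(6 - \frac{1}{6}\right) - 9} = 45 \frac{263}{24 \left(\frac{35}{6} - 9\right)} = 45 \frac{263}{24 \left(- \frac{19}{6}\right)} = 45 \cdot \frac{263}{24} \left(- \frac{6}{19}\right) = 45 \left(- \frac{263}{76}\right) = - \frac{11835}{76}$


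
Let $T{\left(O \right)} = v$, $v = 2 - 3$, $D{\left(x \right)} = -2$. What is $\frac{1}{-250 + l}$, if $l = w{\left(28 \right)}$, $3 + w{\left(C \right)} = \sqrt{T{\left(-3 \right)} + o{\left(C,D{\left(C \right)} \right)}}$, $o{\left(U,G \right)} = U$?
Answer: $- \frac{253}{63982} - \frac{3 \sqrt{3}}{63982} \approx -0.0040355$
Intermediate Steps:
$v = -1$ ($v = 2 - 3 = -1$)
$T{\left(O \right)} = -1$
$w{\left(C \right)} = -3 + \sqrt{-1 + C}$
$l = -3 + 3 \sqrt{3}$ ($l = -3 + \sqrt{-1 + 28} = -3 + \sqrt{27} = -3 + 3 \sqrt{3} \approx 2.1962$)
$\frac{1}{-250 + l} = \frac{1}{-250 - \left(3 - 3 \sqrt{3}\right)} = \frac{1}{-253 + 3 \sqrt{3}}$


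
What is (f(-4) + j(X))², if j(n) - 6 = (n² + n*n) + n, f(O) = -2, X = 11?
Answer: 66049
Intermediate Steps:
j(n) = 6 + n + 2*n² (j(n) = 6 + ((n² + n*n) + n) = 6 + ((n² + n²) + n) = 6 + (2*n² + n) = 6 + (n + 2*n²) = 6 + n + 2*n²)
(f(-4) + j(X))² = (-2 + (6 + 11 + 2*11²))² = (-2 + (6 + 11 + 2*121))² = (-2 + (6 + 11 + 242))² = (-2 + 259)² = 257² = 66049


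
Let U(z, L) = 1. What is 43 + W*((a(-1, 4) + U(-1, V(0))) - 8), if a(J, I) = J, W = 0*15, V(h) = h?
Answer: 43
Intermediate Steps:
W = 0
43 + W*((a(-1, 4) + U(-1, V(0))) - 8) = 43 + 0*((-1 + 1) - 8) = 43 + 0*(0 - 8) = 43 + 0*(-8) = 43 + 0 = 43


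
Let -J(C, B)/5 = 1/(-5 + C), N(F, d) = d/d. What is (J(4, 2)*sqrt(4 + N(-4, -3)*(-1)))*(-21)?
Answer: -105*sqrt(3) ≈ -181.87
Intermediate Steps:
N(F, d) = 1
J(C, B) = -5/(-5 + C)
(J(4, 2)*sqrt(4 + N(-4, -3)*(-1)))*(-21) = ((-5/(-5 + 4))*sqrt(4 + 1*(-1)))*(-21) = ((-5/(-1))*sqrt(4 - 1))*(-21) = ((-5*(-1))*sqrt(3))*(-21) = (5*sqrt(3))*(-21) = -105*sqrt(3)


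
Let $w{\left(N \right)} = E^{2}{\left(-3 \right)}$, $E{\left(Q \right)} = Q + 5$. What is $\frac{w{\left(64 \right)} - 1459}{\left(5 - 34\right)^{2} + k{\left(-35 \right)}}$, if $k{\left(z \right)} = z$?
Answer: $- \frac{1455}{806} \approx -1.8052$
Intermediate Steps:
$E{\left(Q \right)} = 5 + Q$
$w{\left(N \right)} = 4$ ($w{\left(N \right)} = \left(5 - 3\right)^{2} = 2^{2} = 4$)
$\frac{w{\left(64 \right)} - 1459}{\left(5 - 34\right)^{2} + k{\left(-35 \right)}} = \frac{4 - 1459}{\left(5 - 34\right)^{2} - 35} = - \frac{1455}{\left(-29\right)^{2} - 35} = - \frac{1455}{841 - 35} = - \frac{1455}{806}$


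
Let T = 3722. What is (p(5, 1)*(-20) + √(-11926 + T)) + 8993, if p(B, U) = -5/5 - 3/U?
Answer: 9073 + 2*I*√2051 ≈ 9073.0 + 90.576*I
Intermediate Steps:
p(B, U) = -1 - 3/U (p(B, U) = -5*⅕ - 3/U = -1 - 3/U)
(p(5, 1)*(-20) + √(-11926 + T)) + 8993 = (((-3 - 1*1)/1)*(-20) + √(-11926 + 3722)) + 8993 = ((1*(-3 - 1))*(-20) + √(-8204)) + 8993 = ((1*(-4))*(-20) + 2*I*√2051) + 8993 = (-4*(-20) + 2*I*√2051) + 8993 = (80 + 2*I*√2051) + 8993 = 9073 + 2*I*√2051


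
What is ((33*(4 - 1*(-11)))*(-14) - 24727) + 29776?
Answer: -1881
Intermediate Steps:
((33*(4 - 1*(-11)))*(-14) - 24727) + 29776 = ((33*(4 + 11))*(-14) - 24727) + 29776 = ((33*15)*(-14) - 24727) + 29776 = (495*(-14) - 24727) + 29776 = (-6930 - 24727) + 29776 = -31657 + 29776 = -1881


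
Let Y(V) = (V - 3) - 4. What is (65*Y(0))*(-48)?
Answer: 21840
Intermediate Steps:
Y(V) = -7 + V (Y(V) = (-3 + V) - 4 = -7 + V)
(65*Y(0))*(-48) = (65*(-7 + 0))*(-48) = (65*(-7))*(-48) = -455*(-48) = 21840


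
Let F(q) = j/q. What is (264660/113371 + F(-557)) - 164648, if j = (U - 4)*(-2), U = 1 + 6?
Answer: -10396985687410/63147647 ≈ -1.6465e+5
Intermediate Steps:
U = 7
j = -6 (j = (7 - 4)*(-2) = 3*(-2) = -6)
F(q) = -6/q
(264660/113371 + F(-557)) - 164648 = (264660/113371 - 6/(-557)) - 164648 = (264660*(1/113371) - 6*(-1/557)) - 164648 = (264660/113371 + 6/557) - 164648 = 148095846/63147647 - 164648 = -10396985687410/63147647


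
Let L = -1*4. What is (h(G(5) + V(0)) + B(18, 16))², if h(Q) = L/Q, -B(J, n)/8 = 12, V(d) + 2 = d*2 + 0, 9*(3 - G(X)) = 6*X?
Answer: 435600/49 ≈ 8889.8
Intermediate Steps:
G(X) = 3 - 2*X/3
V(d) = -2 + 2*d (V(d) = -2 + (d*2 + 0) = -2 + (2*d + 0) = -2 + 2*d)
B(J, n) = -96 (B(J, n) = -8*12 = -96)
L = -4
h(Q) = -4/Q
(h(G(5) + V(0)) + B(18, 16))² = (-4/((3 - ⅔*5) + (-2 + 2*0)) - 96)² = (-4/((3 - 10/3) + (-2 + 0)) - 96)² = (-4/(-⅓ - 2) - 96)² = (-4/(-7/3) - 96)² = (-4*(-3/7) - 96)² = (12/7 - 96)² = (-660/7)² = 435600/49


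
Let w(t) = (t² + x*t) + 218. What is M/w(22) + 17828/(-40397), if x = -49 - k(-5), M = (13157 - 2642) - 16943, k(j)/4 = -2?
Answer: 64026579/2019850 ≈ 31.699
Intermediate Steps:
k(j) = -8 (k(j) = 4*(-2) = -8)
M = -6428 (M = 10515 - 16943 = -6428)
x = -41 (x = -49 - 1*(-8) = -49 + 8 = -41)
w(t) = 218 + t² - 41*t (w(t) = (t² - 41*t) + 218 = 218 + t² - 41*t)
M/w(22) + 17828/(-40397) = -6428/(218 + 22² - 41*22) + 17828/(-40397) = -6428/(218 + 484 - 902) + 17828*(-1/40397) = -6428/(-200) - 17828/40397 = -6428*(-1/200) - 17828/40397 = 1607/50 - 17828/40397 = 64026579/2019850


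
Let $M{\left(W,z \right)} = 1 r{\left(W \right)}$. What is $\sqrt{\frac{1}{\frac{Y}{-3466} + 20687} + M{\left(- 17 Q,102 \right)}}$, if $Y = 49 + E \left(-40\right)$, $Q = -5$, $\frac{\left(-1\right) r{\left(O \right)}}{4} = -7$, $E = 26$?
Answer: $\frac{\sqrt{143953733068584270}}{71702133} \approx 5.2915$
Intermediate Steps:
$r{\left(O \right)} = 28$ ($r{\left(O \right)} = \left(-4\right) \left(-7\right) = 28$)
$Y = -991$ ($Y = 49 + 26 \left(-40\right) = 49 - 1040 = -991$)
$M{\left(W,z \right)} = 28$ ($M{\left(W,z \right)} = 1 \cdot 28 = 28$)
$\sqrt{\frac{1}{\frac{Y}{-3466} + 20687} + M{\left(- 17 Q,102 \right)}} = \sqrt{\frac{1}{- \frac{991}{-3466} + 20687} + 28} = \sqrt{\frac{1}{\left(-991\right) \left(- \frac{1}{3466}\right) + 20687} + 28} = \sqrt{\frac{1}{\frac{991}{3466} + 20687} + 28} = \sqrt{\frac{1}{\frac{71702133}{3466}} + 28} = \sqrt{\frac{3466}{71702133} + 28} = \sqrt{\frac{2007663190}{71702133}} = \frac{\sqrt{143953733068584270}}{71702133}$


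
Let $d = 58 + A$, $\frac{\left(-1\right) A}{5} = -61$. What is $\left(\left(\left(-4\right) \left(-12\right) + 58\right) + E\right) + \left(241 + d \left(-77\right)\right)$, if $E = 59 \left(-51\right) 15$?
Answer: $-72739$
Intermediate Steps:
$A = 305$ ($A = \left(-5\right) \left(-61\right) = 305$)
$d = 363$ ($d = 58 + 305 = 363$)
$E = -45135$ ($E = \left(-3009\right) 15 = -45135$)
$\left(\left(\left(-4\right) \left(-12\right) + 58\right) + E\right) + \left(241 + d \left(-77\right)\right) = \left(\left(\left(-4\right) \left(-12\right) + 58\right) - 45135\right) + \left(241 + 363 \left(-77\right)\right) = \left(\left(48 + 58\right) - 45135\right) + \left(241 - 27951\right) = \left(106 - 45135\right) - 27710 = -45029 - 27710 = -72739$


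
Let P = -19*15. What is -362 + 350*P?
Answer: -100112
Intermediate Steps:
P = -285
-362 + 350*P = -362 + 350*(-285) = -362 - 99750 = -100112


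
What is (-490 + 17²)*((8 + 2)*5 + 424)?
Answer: -95274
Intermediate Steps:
(-490 + 17²)*((8 + 2)*5 + 424) = (-490 + 289)*(10*5 + 424) = -201*(50 + 424) = -201*474 = -95274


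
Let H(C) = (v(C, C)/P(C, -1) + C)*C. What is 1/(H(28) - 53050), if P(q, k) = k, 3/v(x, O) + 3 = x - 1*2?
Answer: -23/1202202 ≈ -1.9132e-5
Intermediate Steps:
v(x, O) = 3/(-5 + x) (v(x, O) = 3/(-3 + (x - 1*2)) = 3/(-3 + (x - 2)) = 3/(-3 + (-2 + x)) = 3/(-5 + x))
H(C) = C*(C - 3/(-5 + C)) (H(C) = ((3/(-5 + C))/(-1) + C)*C = ((3/(-5 + C))*(-1) + C)*C = (-3/(-5 + C) + C)*C = (C - 3/(-5 + C))*C = C*(C - 3/(-5 + C)))
1/(H(28) - 53050) = 1/(28*(-3 + 28*(-5 + 28))/(-5 + 28) - 53050) = 1/(28*(-3 + 28*23)/23 - 53050) = 1/(28*(1/23)*(-3 + 644) - 53050) = 1/(28*(1/23)*641 - 53050) = 1/(17948/23 - 53050) = 1/(-1202202/23) = -23/1202202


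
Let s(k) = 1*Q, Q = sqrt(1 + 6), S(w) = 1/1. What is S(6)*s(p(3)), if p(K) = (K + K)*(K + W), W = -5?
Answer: sqrt(7) ≈ 2.6458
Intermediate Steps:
S(w) = 1
p(K) = 2*K*(-5 + K) (p(K) = (K + K)*(K - 5) = (2*K)*(-5 + K) = 2*K*(-5 + K))
Q = sqrt(7) ≈ 2.6458
s(k) = sqrt(7) (s(k) = 1*sqrt(7) = sqrt(7))
S(6)*s(p(3)) = 1*sqrt(7) = sqrt(7)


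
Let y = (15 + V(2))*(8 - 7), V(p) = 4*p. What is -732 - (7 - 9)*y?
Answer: -686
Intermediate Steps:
y = 23 (y = (15 + 4*2)*(8 - 7) = (15 + 8)*1 = 23*1 = 23)
-732 - (7 - 9)*y = -732 - (7 - 9)*23 = -732 - (-2)*23 = -732 - 1*(-46) = -732 + 46 = -686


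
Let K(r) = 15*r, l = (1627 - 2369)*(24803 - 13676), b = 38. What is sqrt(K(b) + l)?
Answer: 12*I*sqrt(57331) ≈ 2873.3*I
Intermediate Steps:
l = -8256234 (l = -742*11127 = -8256234)
sqrt(K(b) + l) = sqrt(15*38 - 8256234) = sqrt(570 - 8256234) = sqrt(-8255664) = 12*I*sqrt(57331)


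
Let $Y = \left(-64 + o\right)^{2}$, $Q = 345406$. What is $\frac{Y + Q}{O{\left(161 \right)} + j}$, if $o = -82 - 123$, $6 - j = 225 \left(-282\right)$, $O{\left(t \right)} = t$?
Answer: $\frac{417767}{63617} \approx 6.5669$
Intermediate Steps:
$j = 63456$ ($j = 6 - 225 \left(-282\right) = 6 - -63450 = 6 + 63450 = 63456$)
$o = -205$ ($o = -82 - 123 = -205$)
$Y = 72361$ ($Y = \left(-64 - 205\right)^{2} = \left(-269\right)^{2} = 72361$)
$\frac{Y + Q}{O{\left(161 \right)} + j} = \frac{72361 + 345406}{161 + 63456} = \frac{417767}{63617}$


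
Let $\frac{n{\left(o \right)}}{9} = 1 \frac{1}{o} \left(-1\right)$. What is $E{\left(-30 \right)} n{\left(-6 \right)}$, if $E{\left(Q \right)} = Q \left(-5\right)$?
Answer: $225$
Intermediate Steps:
$E{\left(Q \right)} = - 5 Q$
$n{\left(o \right)} = - \frac{9}{o}$ ($n{\left(o \right)} = 9 \cdot 1 \frac{1}{o} \left(-1\right) = 9 \frac{1}{o} \left(-1\right) = 9 \left(- \frac{1}{o}\right) = - \frac{9}{o}$)
$E{\left(-30 \right)} n{\left(-6 \right)} = \left(-5\right) \left(-30\right) \left(- \frac{9}{-6}\right) = 150 \left(\left(-9\right) \left(- \frac{1}{6}\right)\right) = 150 \cdot \frac{3}{2} = 225$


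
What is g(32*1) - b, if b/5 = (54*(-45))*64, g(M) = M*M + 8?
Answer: 778632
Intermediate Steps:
g(M) = 8 + M² (g(M) = M² + 8 = 8 + M²)
b = -777600 (b = 5*((54*(-45))*64) = 5*(-2430*64) = 5*(-155520) = -777600)
g(32*1) - b = (8 + (32*1)²) - 1*(-777600) = (8 + 32²) + 777600 = (8 + 1024) + 777600 = 1032 + 777600 = 778632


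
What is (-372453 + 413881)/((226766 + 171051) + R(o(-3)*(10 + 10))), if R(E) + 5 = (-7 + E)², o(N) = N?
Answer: 41428/402301 ≈ 0.10298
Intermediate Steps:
R(E) = -5 + (-7 + E)²
(-372453 + 413881)/((226766 + 171051) + R(o(-3)*(10 + 10))) = (-372453 + 413881)/((226766 + 171051) + (-5 + (-7 - 3*(10 + 10))²)) = 41428/(397817 + (-5 + (-7 - 3*20)²)) = 41428/(397817 + (-5 + (-7 - 60)²)) = 41428/(397817 + (-5 + (-67)²)) = 41428/(397817 + (-5 + 4489)) = 41428/(397817 + 4484) = 41428/402301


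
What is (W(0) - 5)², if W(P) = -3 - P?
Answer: 64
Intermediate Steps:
(W(0) - 5)² = ((-3 - 1*0) - 5)² = ((-3 + 0) - 5)² = (-3 - 5)² = (-8)² = 64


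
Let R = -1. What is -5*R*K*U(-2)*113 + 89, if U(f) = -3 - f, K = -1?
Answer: 654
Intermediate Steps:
-5*R*K*U(-2)*113 + 89 = -5*(-1*(-1))*(-3 - 1*(-2))*113 + 89 = -5*(-3 + 2)*113 + 89 = -5*(-1)*113 + 89 = 5*113 + 89 = 565 + 89 = 654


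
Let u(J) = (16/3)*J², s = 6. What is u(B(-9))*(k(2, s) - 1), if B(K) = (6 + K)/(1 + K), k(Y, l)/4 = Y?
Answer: 21/4 ≈ 5.2500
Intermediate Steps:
k(Y, l) = 4*Y
B(K) = (6 + K)/(1 + K)
u(J) = 16*J²/3 (u(J) = (16*(⅓))*J² = 16*J²/3)
u(B(-9))*(k(2, s) - 1) = (16*((6 - 9)/(1 - 9))²/3)*(4*2 - 1) = (16*(-3/(-8))²/3)*(8 - 1) = (16*(-⅛*(-3))²/3)*7 = (16*(3/8)²/3)*7 = ((16/3)*(9/64))*7 = (¾)*7 = 21/4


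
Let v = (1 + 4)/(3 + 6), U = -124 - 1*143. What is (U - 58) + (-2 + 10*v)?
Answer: -2893/9 ≈ -321.44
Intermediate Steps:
U = -267 (U = -124 - 143 = -267)
v = 5/9 ≈ 0.55556
(U - 58) + (-2 + 10*v) = (-267 - 58) + (-2 + 10*(5/9)) = -325 + (-2 + 50/9) = -325 + 32/9 = -2893/9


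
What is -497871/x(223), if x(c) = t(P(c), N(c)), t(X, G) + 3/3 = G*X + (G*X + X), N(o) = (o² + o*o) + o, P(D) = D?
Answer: -55319/4939772 ≈ -0.011199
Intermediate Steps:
N(o) = o + 2*o² (N(o) = (o² + o²) + o = 2*o² + o = o + 2*o²)
t(X, G) = -1 + X + 2*G*X (t(X, G) = -1 + (G*X + (G*X + X)) = -1 + (G*X + (X + G*X)) = -1 + (X + 2*G*X) = -1 + X + 2*G*X)
x(c) = -1 + c + 2*c²*(1 + 2*c) (x(c) = -1 + c + 2*(c*(1 + 2*c))*c = -1 + c + 2*c²*(1 + 2*c))
-497871/x(223) = -497871/(-1 + 223 + 223²*(2 + 4*223)) = -497871/(-1 + 223 + 49729*(2 + 892)) = -497871/(-1 + 223 + 49729*894) = -497871/(-1 + 223 + 44457726) = -497871/44457948 = -497871*1/44457948 = -55319/4939772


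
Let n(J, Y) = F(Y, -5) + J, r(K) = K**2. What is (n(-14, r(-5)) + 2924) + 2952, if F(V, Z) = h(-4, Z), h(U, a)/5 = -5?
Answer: 5837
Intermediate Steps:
h(U, a) = -25 (h(U, a) = 5*(-5) = -25)
F(V, Z) = -25
n(J, Y) = -25 + J
(n(-14, r(-5)) + 2924) + 2952 = ((-25 - 14) + 2924) + 2952 = (-39 + 2924) + 2952 = 2885 + 2952 = 5837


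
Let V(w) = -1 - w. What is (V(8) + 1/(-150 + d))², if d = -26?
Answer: 2512225/30976 ≈ 81.102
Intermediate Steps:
(V(8) + 1/(-150 + d))² = ((-1 - 1*8) + 1/(-150 - 26))² = ((-1 - 8) + 1/(-176))² = (-9 - 1/176)² = (-1585/176)² = 2512225/30976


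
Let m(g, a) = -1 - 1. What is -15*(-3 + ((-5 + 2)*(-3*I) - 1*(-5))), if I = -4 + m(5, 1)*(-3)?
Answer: -300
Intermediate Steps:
m(g, a) = -2
I = 2 (I = -4 - 2*(-3) = -4 + 6 = 2)
-15*(-3 + ((-5 + 2)*(-3*I) - 1*(-5))) = -15*(-3 + ((-5 + 2)*(-3*2) - 1*(-5))) = -15*(-3 + (-3*(-6) + 5)) = -15*(-3 + (18 + 5)) = -15*(-3 + 23) = -15*20 = -300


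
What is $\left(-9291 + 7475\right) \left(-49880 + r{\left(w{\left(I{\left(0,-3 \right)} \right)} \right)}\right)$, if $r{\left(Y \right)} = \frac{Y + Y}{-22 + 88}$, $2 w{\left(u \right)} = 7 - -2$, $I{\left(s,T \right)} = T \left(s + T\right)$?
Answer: $\frac{996400156}{11} \approx 9.0582 \cdot 10^{7}$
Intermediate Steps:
$I{\left(s,T \right)} = T \left(T + s\right)$
$w{\left(u \right)} = \frac{9}{2}$ ($w{\left(u \right)} = \frac{7 - -2}{2} = \frac{7 + 2}{2} = \frac{1}{2} \cdot 9 = \frac{9}{2}$)
$r{\left(Y \right)} = \frac{Y}{33}$ ($r{\left(Y \right)} = \frac{2 Y}{66} = 2 Y \frac{1}{66} = \frac{Y}{33}$)
$\left(-9291 + 7475\right) \left(-49880 + r{\left(w{\left(I{\left(0,-3 \right)} \right)} \right)}\right) = \left(-9291 + 7475\right) \left(-49880 + \frac{1}{33} \cdot \frac{9}{2}\right) = - 1816 \left(-49880 + \frac{3}{22}\right) = \left(-1816\right) \left(- \frac{1097357}{22}\right) = \frac{996400156}{11}$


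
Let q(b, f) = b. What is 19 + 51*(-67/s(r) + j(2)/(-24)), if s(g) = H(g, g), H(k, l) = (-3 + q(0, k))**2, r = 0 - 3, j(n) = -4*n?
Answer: -1031/3 ≈ -343.67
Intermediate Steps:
r = -3
H(k, l) = 9 (H(k, l) = (-3 + 0)**2 = (-3)**2 = 9)
s(g) = 9
19 + 51*(-67/s(r) + j(2)/(-24)) = 19 + 51*(-67/9 - 4*2/(-24)) = 19 + 51*(-67*1/9 - 8*(-1/24)) = 19 + 51*(-67/9 + 1/3) = 19 + 51*(-64/9) = 19 - 1088/3 = -1031/3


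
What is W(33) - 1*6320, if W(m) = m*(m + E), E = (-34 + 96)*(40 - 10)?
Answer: 56149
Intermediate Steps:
E = 1860 (E = 62*30 = 1860)
W(m) = m*(1860 + m) (W(m) = m*(m + 1860) = m*(1860 + m))
W(33) - 1*6320 = 33*(1860 + 33) - 1*6320 = 33*1893 - 6320 = 62469 - 6320 = 56149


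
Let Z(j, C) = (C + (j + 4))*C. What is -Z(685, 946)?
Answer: -1546710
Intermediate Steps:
Z(j, C) = C*(4 + C + j) (Z(j, C) = (C + (4 + j))*C = (4 + C + j)*C = C*(4 + C + j))
-Z(685, 946) = -946*(4 + 946 + 685) = -946*1635 = -1*1546710 = -1546710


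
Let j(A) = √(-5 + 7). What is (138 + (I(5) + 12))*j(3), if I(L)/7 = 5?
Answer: 185*√2 ≈ 261.63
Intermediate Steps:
I(L) = 35 (I(L) = 7*5 = 35)
j(A) = √2
(138 + (I(5) + 12))*j(3) = (138 + (35 + 12))*√2 = (138 + 47)*√2 = 185*√2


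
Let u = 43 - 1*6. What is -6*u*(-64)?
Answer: 14208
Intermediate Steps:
u = 37 (u = 43 - 6 = 37)
-6*u*(-64) = -6*37*(-64) = -222*(-64) = 14208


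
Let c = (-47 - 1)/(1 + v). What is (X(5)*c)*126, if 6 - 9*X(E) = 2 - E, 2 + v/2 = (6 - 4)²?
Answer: -6048/5 ≈ -1209.6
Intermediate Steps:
v = 4 (v = -4 + 2*(6 - 4)² = -4 + 2*2² = -4 + 2*4 = -4 + 8 = 4)
X(E) = 4/9 + E/9 (X(E) = ⅔ - (2 - E)/9 = ⅔ + (-2/9 + E/9) = 4/9 + E/9)
c = -48/5 (c = (-47 - 1)/(1 + 4) = -48/5 ≈ -9.6000)
(X(5)*c)*126 = ((4/9 + (⅑)*5)*(-48/5))*126 = ((4/9 + 5/9)*(-48/5))*126 = (1*(-48/5))*126 = -48/5*126 = -6048/5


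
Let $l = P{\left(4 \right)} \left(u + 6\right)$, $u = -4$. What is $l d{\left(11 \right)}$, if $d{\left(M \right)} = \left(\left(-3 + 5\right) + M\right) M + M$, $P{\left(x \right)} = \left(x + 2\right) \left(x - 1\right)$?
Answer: $5544$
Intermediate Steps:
$P{\left(x \right)} = \left(-1 + x\right) \left(2 + x\right)$ ($P{\left(x \right)} = \left(2 + x\right) \left(-1 + x\right) = \left(-1 + x\right) \left(2 + x\right)$)
$l = 36$ ($l = \left(-2 + 4 + 4^{2}\right) \left(-4 + 6\right) = \left(-2 + 4 + 16\right) 2 = 18 \cdot 2 = 36$)
$d{\left(M \right)} = M + M \left(2 + M\right)$ ($d{\left(M \right)} = \left(2 + M\right) M + M = M \left(2 + M\right) + M = M + M \left(2 + M\right)$)
$l d{\left(11 \right)} = 36 \cdot 11 \left(3 + 11\right) = 36 \cdot 11 \cdot 14 = 36 \cdot 154 = 5544$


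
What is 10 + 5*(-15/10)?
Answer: 5/2 ≈ 2.5000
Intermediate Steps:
10 + 5*(-15/10) = 10 + 5*(-15*⅒) = 10 + 5*(-3/2) = 10 - 15/2 = 5/2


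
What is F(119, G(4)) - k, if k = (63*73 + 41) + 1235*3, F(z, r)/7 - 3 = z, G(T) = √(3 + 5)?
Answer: -7491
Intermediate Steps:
G(T) = 2*√2 (G(T) = √8 = 2*√2)
F(z, r) = 21 + 7*z
k = 8345 (k = (4599 + 41) + 3705 = 4640 + 3705 = 8345)
F(119, G(4)) - k = (21 + 7*119) - 1*8345 = (21 + 833) - 8345 = 854 - 8345 = -7491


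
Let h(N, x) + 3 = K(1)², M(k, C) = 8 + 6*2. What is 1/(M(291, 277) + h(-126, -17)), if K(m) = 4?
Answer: 1/33 ≈ 0.030303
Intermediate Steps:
M(k, C) = 20 (M(k, C) = 8 + 12 = 20)
h(N, x) = 13 (h(N, x) = -3 + 4² = -3 + 16 = 13)
1/(M(291, 277) + h(-126, -17)) = 1/(20 + 13) = 1/33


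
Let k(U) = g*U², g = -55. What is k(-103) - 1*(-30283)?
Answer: -553212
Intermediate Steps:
k(U) = -55*U²
k(-103) - 1*(-30283) = -55*(-103)² - 1*(-30283) = -55*10609 + 30283 = -583495 + 30283 = -553212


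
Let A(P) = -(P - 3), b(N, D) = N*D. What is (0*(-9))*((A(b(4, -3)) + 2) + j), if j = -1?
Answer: 0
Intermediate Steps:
b(N, D) = D*N
A(P) = 3 - P (A(P) = -(-3 + P) = 3 - P)
(0*(-9))*((A(b(4, -3)) + 2) + j) = (0*(-9))*(((3 - (-3)*4) + 2) - 1) = 0*(((3 - 1*(-12)) + 2) - 1) = 0*(((3 + 12) + 2) - 1) = 0*((15 + 2) - 1) = 0*(17 - 1) = 0*16 = 0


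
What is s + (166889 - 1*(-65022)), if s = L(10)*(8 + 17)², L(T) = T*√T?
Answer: 231911 + 6250*√10 ≈ 2.5168e+5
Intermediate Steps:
L(T) = T^(3/2)
s = 6250*√10 (s = 10^(3/2)*(8 + 17)² = (10*√10)*25² = (10*√10)*625 = 6250*√10 ≈ 19764.)
s + (166889 - 1*(-65022)) = 6250*√10 + (166889 - 1*(-65022)) = 6250*√10 + (166889 + 65022) = 6250*√10 + 231911 = 231911 + 6250*√10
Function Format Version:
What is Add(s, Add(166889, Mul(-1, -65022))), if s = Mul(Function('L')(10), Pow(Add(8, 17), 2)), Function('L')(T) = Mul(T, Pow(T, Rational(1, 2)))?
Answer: Add(231911, Mul(6250, Pow(10, Rational(1, 2)))) ≈ 2.5168e+5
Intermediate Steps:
Function('L')(T) = Pow(T, Rational(3, 2))
s = Mul(6250, Pow(10, Rational(1, 2))) (s = Mul(Pow(10, Rational(3, 2)), Pow(Add(8, 17), 2)) = Mul(Mul(10, Pow(10, Rational(1, 2))), Pow(25, 2)) = Mul(Mul(10, Pow(10, Rational(1, 2))), 625) = Mul(6250, Pow(10, Rational(1, 2))) ≈ 19764.)
Add(s, Add(166889, Mul(-1, -65022))) = Add(Mul(6250, Pow(10, Rational(1, 2))), Add(166889, Mul(-1, -65022))) = Add(Mul(6250, Pow(10, Rational(1, 2))), Add(166889, 65022)) = Add(Mul(6250, Pow(10, Rational(1, 2))), 231911) = Add(231911, Mul(6250, Pow(10, Rational(1, 2))))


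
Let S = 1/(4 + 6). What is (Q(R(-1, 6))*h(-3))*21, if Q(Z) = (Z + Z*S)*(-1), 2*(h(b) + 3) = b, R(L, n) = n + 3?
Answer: 18711/20 ≈ 935.55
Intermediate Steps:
R(L, n) = 3 + n
S = 1/10 ≈ 0.10000
h(b) = -3 + b/2
Q(Z) = -11*Z/10 (Q(Z) = (Z + Z*(1/10))*(-1) = (Z + Z/10)*(-1) = (11*Z/10)*(-1) = -11*Z/10)
(Q(R(-1, 6))*h(-3))*21 = ((-11*(3 + 6)/10)*(-3 + (1/2)*(-3)))*21 = ((-11/10*9)*(-3 - 3/2))*21 = -99/10*(-9/2)*21 = (891/20)*21 = 18711/20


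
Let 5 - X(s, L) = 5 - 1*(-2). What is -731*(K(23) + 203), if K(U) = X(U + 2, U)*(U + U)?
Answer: -81141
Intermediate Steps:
X(s, L) = -2 (X(s, L) = 5 - (5 - 1*(-2)) = 5 - (5 + 2) = 5 - 1*7 = 5 - 7 = -2)
K(U) = -4*U (K(U) = -2*(U + U) = -4*U)
-731*(K(23) + 203) = -731*(-4*23 + 203) = -731*(-92 + 203) = -731*111 = -81141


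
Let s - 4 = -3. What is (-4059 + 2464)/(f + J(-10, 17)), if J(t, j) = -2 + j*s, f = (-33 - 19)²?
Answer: -1595/2719 ≈ -0.58661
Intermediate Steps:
s = 1 (s = 4 - 3 = 1)
f = 2704 (f = (-52)² = 2704)
J(t, j) = -2 + j (J(t, j) = -2 + j*1 = -2 + j)
(-4059 + 2464)/(f + J(-10, 17)) = (-4059 + 2464)/(2704 + (-2 + 17)) = -1595/(2704 + 15) = -1595/2719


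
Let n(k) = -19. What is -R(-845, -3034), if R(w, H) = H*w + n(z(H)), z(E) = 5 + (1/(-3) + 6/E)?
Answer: -2563711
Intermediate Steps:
z(E) = 14/3 + 6/E (z(E) = 5 + (1*(-1/3) + 6/E) = 5 + (-1/3 + 6/E) = 14/3 + 6/E)
R(w, H) = -19 + H*w (R(w, H) = H*w - 19 = -19 + H*w)
-R(-845, -3034) = -(-19 - 3034*(-845)) = -(-19 + 2563730) = -1*2563711 = -2563711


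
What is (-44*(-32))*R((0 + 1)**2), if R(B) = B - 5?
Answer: -5632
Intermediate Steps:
R(B) = -5 + B
(-44*(-32))*R((0 + 1)**2) = (-44*(-32))*(-5 + (0 + 1)**2) = 1408*(-5 + 1**2) = 1408*(-5 + 1) = 1408*(-4) = -5632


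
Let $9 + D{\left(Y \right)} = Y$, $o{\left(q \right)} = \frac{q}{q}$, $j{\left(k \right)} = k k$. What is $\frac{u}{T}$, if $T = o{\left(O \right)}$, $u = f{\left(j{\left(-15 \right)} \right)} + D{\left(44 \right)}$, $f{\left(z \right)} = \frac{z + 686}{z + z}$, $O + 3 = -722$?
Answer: $\frac{16661}{450} \approx 37.024$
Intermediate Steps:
$j{\left(k \right)} = k^{2}$
$O = -725$ ($O = -3 - 722 = -725$)
$o{\left(q \right)} = 1$
$f{\left(z \right)} = \frac{686 + z}{2 z}$
$D{\left(Y \right)} = -9 + Y$
$u = \frac{16661}{450}$ ($u = \frac{686 + \left(-15\right)^{2}}{2 \left(-15\right)^{2}} + \left(-9 + 44\right) = \frac{686 + 225}{2 \cdot 225} + 35 = \frac{1}{2} \cdot \frac{1}{225} \cdot 911 + 35 = \frac{911}{450} + 35 = \frac{16661}{450} \approx 37.024$)
$T = 1$
$\frac{u}{T} = \frac{16661}{450 \cdot 1} = \frac{16661}{450} \cdot 1 = \frac{16661}{450}$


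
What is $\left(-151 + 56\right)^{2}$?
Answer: $9025$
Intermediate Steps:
$\left(-151 + 56\right)^{2} = \left(-95\right)^{2} = 9025$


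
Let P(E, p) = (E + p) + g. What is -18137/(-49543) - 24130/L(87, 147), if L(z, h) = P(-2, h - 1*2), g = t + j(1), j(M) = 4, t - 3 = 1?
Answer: -1192733903/7480993 ≈ -159.44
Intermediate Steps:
t = 4 (t = 3 + 1 = 4)
g = 8 (g = 4 + 4 = 8)
P(E, p) = 8 + E + p (P(E, p) = (E + p) + 8 = 8 + E + p)
L(z, h) = 4 + h (L(z, h) = 8 - 2 + (h - 1*2) = 8 - 2 + (h - 2) = 8 - 2 + (-2 + h) = 4 + h)
-18137/(-49543) - 24130/L(87, 147) = -18137/(-49543) - 24130/(4 + 147) = -18137*(-1/49543) - 24130/151 = 18137/49543 - 24130*1/151 = 18137/49543 - 24130/151 = -1192733903/7480993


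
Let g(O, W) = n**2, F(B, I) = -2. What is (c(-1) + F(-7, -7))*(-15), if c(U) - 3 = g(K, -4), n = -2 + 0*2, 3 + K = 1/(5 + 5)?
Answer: -75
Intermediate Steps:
K = -29/10 (K = -3 + 1/(5 + 5) = -3 + 1/10 = -29/10 ≈ -2.9000)
n = -2 (n = -2 + 0 = -2)
g(O, W) = 4 (g(O, W) = (-2)**2 = 4)
c(U) = 7 (c(U) = 3 + 4 = 7)
(c(-1) + F(-7, -7))*(-15) = (7 - 2)*(-15) = 5*(-15) = -75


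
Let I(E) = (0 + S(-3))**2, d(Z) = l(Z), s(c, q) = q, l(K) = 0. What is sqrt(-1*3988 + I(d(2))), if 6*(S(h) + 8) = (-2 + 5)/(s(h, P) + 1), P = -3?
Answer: I*sqrt(62719)/4 ≈ 62.609*I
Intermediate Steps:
d(Z) = 0
S(h) = -33/4 (S(h) = -8 + ((-2 + 5)/(-3 + 1))/6 = -8 + (3/(-2))/6 = -8 + (3*(-1/2))/6 = -8 + (1/6)*(-3/2) = -8 - 1/4 = -33/4)
I(E) = 1089/16 (I(E) = (0 - 33/4)**2 = (-33/4)**2 = 1089/16)
sqrt(-1*3988 + I(d(2))) = sqrt(-1*3988 + 1089/16) = sqrt(-3988 + 1089/16) = sqrt(-62719/16) = I*sqrt(62719)/4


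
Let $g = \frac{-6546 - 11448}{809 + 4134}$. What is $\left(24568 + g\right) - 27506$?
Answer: $- \frac{14540528}{4943} \approx -2941.6$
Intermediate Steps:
$g = - \frac{17994}{4943} \approx -3.6403$
$\left(24568 + g\right) - 27506 = \left(24568 - \frac{17994}{4943}\right) - 27506 = \frac{121421630}{4943} - 27506 = - \frac{14540528}{4943}$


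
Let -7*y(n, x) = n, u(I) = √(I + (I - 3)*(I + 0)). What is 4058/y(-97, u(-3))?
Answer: 28406/97 ≈ 292.85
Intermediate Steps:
u(I) = √(I + I*(-3 + I)) (u(I) = √(I + (-3 + I)*I) = √(I + I*(-3 + I)))
y(n, x) = -n/7
4058/y(-97, u(-3)) = 4058/((-⅐*(-97))) = 4058/(97/7) = 4058*(7/97) = 28406/97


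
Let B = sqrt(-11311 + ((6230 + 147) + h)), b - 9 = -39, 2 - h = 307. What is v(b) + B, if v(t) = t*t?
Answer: 900 + 13*I*sqrt(31) ≈ 900.0 + 72.381*I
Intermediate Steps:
h = -305 (h = 2 - 1*307 = 2 - 307 = -305)
b = -30 (b = 9 - 39 = -30)
B = 13*I*sqrt(31) (B = sqrt(-11311 + ((6230 + 147) - 305)) = sqrt(-11311 + (6377 - 305)) = sqrt(-11311 + 6072) = sqrt(-5239) = 13*I*sqrt(31) ≈ 72.381*I)
v(t) = t**2
v(b) + B = (-30)**2 + 13*I*sqrt(31) = 900 + 13*I*sqrt(31)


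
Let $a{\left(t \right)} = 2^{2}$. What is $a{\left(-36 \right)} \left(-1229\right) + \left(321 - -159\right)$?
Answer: $-4436$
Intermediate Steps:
$a{\left(t \right)} = 4$
$a{\left(-36 \right)} \left(-1229\right) + \left(321 - -159\right) = 4 \left(-1229\right) + \left(321 - -159\right) = -4916 + \left(321 + 159\right) = -4916 + 480 = -4436$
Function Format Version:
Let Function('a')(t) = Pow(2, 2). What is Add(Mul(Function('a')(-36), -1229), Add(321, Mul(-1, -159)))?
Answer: -4436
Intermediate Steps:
Function('a')(t) = 4
Add(Mul(Function('a')(-36), -1229), Add(321, Mul(-1, -159))) = Add(Mul(4, -1229), Add(321, Mul(-1, -159))) = Add(-4916, Add(321, 159)) = Add(-4916, 480) = -4436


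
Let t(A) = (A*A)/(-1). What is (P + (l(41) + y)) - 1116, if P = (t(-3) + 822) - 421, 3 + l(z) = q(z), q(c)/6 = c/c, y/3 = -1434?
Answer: -5023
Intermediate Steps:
y = -4302 (y = 3*(-1434) = -4302)
q(c) = 6 (q(c) = 6*(c/c) = 6*1 = 6)
l(z) = 3 (l(z) = -3 + 6 = 3)
t(A) = -A**2 (t(A) = A**2*(-1) = -A**2)
P = 392 (P = (-1*(-3)**2 + 822) - 421 = (-1*9 + 822) - 421 = (-9 + 822) - 421 = 813 - 421 = 392)
(P + (l(41) + y)) - 1116 = (392 + (3 - 4302)) - 1116 = (392 - 4299) - 1116 = -3907 - 1116 = -5023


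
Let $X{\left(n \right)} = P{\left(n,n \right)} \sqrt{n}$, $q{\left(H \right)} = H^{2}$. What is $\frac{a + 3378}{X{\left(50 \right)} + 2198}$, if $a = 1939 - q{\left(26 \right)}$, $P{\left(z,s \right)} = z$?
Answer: $\frac{5100459}{2353102} - \frac{580125 \sqrt{2}}{2353102} \approx 1.8189$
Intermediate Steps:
$X{\left(n \right)} = n^{\frac{3}{2}}$ ($X{\left(n \right)} = n \sqrt{n} = n^{\frac{3}{2}}$)
$a = 1263$ ($a = 1939 - 26^{2} = 1939 - 676 = 1263$)
$\frac{a + 3378}{X{\left(50 \right)} + 2198} = \frac{1263 + 3378}{50^{\frac{3}{2}} + 2198} = \frac{4641}{250 \sqrt{2} + 2198} = \frac{4641}{2198 + 250 \sqrt{2}}$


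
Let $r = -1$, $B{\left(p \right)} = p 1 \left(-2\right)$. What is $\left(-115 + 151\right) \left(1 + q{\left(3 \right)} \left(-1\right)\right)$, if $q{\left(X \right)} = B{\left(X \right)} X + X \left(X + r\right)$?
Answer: $468$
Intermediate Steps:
$B{\left(p \right)} = - 2 p$ ($B{\left(p \right)} = p \left(-2\right) = - 2 p$)
$q{\left(X \right)} = - 2 X^{2} + X \left(-1 + X\right)$ ($q{\left(X \right)} = - 2 X X + X \left(X - 1\right) = - 2 X^{2} + X \left(-1 + X\right)$)
$\left(-115 + 151\right) \left(1 + q{\left(3 \right)} \left(-1\right)\right) = \left(-115 + 151\right) \left(1 + \left(-1\right) 3 \left(1 + 3\right) \left(-1\right)\right) = 36 \left(1 + \left(-1\right) 3 \cdot 4 \left(-1\right)\right) = 36 \left(1 - -12\right) = 36 \left(1 + 12\right) = 36 \cdot 13 = 468$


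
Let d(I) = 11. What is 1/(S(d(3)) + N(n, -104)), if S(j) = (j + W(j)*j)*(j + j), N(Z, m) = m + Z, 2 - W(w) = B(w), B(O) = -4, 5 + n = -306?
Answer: 1/1279 ≈ 0.00078186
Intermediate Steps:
n = -311 (n = -5 - 306 = -311)
W(w) = 6 (W(w) = 2 - 1*(-4) = 2 + 4 = 6)
N(Z, m) = Z + m
S(j) = 14*j**2 (S(j) = (j + 6*j)*(j + j) = (7*j)*(2*j) = 14*j**2)
1/(S(d(3)) + N(n, -104)) = 1/(14*11**2 + (-311 - 104)) = 1/(14*121 - 415) = 1/(1694 - 415) = 1/1279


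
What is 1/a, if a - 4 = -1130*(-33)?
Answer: 1/37294 ≈ 2.6814e-5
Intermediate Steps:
a = 37294 (a = 4 - 1130*(-33) = 4 + 37290 = 37294)
1/a = 1/37294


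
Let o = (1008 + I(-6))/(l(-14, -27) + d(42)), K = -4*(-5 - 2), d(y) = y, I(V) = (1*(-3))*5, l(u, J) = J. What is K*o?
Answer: 9268/5 ≈ 1853.6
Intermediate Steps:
I(V) = -15 (I(V) = -3*5 = -15)
K = 28 (K = -4*(-7) = 28)
o = 331/5 (o = (1008 - 15)/(-27 + 42) = 993/15 = 993*(1/15) = 331/5 ≈ 66.200)
K*o = 28*(331/5) = 9268/5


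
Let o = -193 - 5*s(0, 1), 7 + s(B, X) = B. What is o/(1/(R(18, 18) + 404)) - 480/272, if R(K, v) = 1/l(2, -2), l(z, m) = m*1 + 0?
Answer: -1083831/17 ≈ -63755.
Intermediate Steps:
s(B, X) = -7 + B
l(z, m) = m (l(z, m) = m + 0 = m)
R(K, v) = -½ (R(K, v) = 1/(-2) = -½)
o = -158 (o = -193 - 5*(-7 + 0) = -193 - 5*(-7) = -193 + 35 = -158)
o/(1/(R(18, 18) + 404)) - 480/272 = -158/(1/(-½ + 404)) - 480/272 = -158/(1/(807/2)) - 480*1/272 = -158/2/807 - 30/17 = -158*807/2 - 30/17 = -63753 - 30/17 = -1083831/17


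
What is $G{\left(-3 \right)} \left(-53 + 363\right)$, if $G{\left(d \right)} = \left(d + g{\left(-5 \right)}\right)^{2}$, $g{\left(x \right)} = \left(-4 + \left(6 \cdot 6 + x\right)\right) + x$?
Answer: $111910$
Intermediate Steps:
$g{\left(x \right)} = 32 + 2 x$ ($g{\left(x \right)} = \left(-4 + \left(36 + x\right)\right) + x = \left(32 + x\right) + x = 32 + 2 x$)
$G{\left(d \right)} = \left(22 + d\right)^{2}$ ($G{\left(d \right)} = \left(d + \left(32 + 2 \left(-5\right)\right)\right)^{2} = \left(d + \left(32 - 10\right)\right)^{2} = \left(d + 22\right)^{2} = \left(22 + d\right)^{2}$)
$G{\left(-3 \right)} \left(-53 + 363\right) = \left(22 - 3\right)^{2} \left(-53 + 363\right) = 19^{2} \cdot 310 = 361 \cdot 310 = 111910$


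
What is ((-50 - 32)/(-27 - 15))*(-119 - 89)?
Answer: -8528/21 ≈ -406.10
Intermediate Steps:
((-50 - 32)/(-27 - 15))*(-119 - 89) = -82/(-42)*(-208) = -82*(-1/42)*(-208) = (41/21)*(-208) = -8528/21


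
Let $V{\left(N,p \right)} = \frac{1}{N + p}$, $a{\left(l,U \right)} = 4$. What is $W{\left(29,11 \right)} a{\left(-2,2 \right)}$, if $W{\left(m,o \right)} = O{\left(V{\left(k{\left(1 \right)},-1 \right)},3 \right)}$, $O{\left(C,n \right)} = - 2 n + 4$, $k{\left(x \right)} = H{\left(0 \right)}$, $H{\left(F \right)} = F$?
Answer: $-8$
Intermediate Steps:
$k{\left(x \right)} = 0$
$O{\left(C,n \right)} = 4 - 2 n$
$W{\left(m,o \right)} = -2$ ($W{\left(m,o \right)} = 4 - 6 = -2$)
$W{\left(29,11 \right)} a{\left(-2,2 \right)} = \left(-2\right) 4 = -8$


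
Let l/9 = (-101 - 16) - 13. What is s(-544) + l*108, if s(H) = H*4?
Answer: -128536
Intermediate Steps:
s(H) = 4*H
l = -1170 (l = 9*((-101 - 16) - 13) = 9*(-117 - 13) = 9*(-130) = -1170)
s(-544) + l*108 = 4*(-544) - 1170*108 = -2176 - 126360 = -128536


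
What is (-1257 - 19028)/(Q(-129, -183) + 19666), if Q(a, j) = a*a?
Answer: -20285/36307 ≈ -0.55871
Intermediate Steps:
Q(a, j) = a²
(-1257 - 19028)/(Q(-129, -183) + 19666) = (-1257 - 19028)/((-129)² + 19666) = -20285/(16641 + 19666) = -20285/36307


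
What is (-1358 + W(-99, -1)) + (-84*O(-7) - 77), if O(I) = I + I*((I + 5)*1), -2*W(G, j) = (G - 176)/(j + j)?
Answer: -8367/4 ≈ -2091.8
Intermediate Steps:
W(G, j) = -(-176 + G)/(4*j) (W(G, j) = -(G - 176)/(2*(j + j)) = -(-176 + G)/(2*(2*j)) = -(-176 + G)*1/(2*j)/2 = -(-176 + G)/(4*j))
O(I) = I + I*(5 + I) (O(I) = I + I*((5 + I)*1) = I + I*(5 + I))
(-1358 + W(-99, -1)) + (-84*O(-7) - 77) = (-1358 + (¼)*(176 - 1*(-99))/(-1)) + (-(-588)*(6 - 7) - 77) = (-1358 + (¼)*(-1)*(176 + 99)) + (-(-588)*(-1) - 77) = (-1358 + (¼)*(-1)*275) + (-84*7 - 77) = (-1358 - 275/4) + (-588 - 77) = -5707/4 - 665 = -8367/4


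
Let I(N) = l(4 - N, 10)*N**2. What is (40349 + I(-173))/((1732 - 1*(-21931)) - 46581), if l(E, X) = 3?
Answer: -65068/11459 ≈ -5.6783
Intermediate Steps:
I(N) = 3*N**2
(40349 + I(-173))/((1732 - 1*(-21931)) - 46581) = (40349 + 3*(-173)**2)/((1732 - 1*(-21931)) - 46581) = (40349 + 3*29929)/((1732 + 21931) - 46581) = (40349 + 89787)/(23663 - 46581) = 130136/(-22918) = 130136*(-1/22918) = -65068/11459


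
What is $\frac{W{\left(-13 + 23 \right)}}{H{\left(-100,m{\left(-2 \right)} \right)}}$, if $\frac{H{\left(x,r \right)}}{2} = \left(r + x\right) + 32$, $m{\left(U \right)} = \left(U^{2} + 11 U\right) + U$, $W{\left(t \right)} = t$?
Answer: $- \frac{5}{88} \approx -0.056818$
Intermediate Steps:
$m{\left(U \right)} = U^{2} + 12 U$
$H{\left(x,r \right)} = 64 + 2 r + 2 x$ ($H{\left(x,r \right)} = 2 \left(\left(r + x\right) + 32\right) = 2 \left(32 + r + x\right) = 64 + 2 r + 2 x$)
$\frac{W{\left(-13 + 23 \right)}}{H{\left(-100,m{\left(-2 \right)} \right)}} = \frac{-13 + 23}{64 + 2 \left(- 2 \left(12 - 2\right)\right) + 2 \left(-100\right)} = \frac{10}{64 + 2 \left(\left(-2\right) 10\right) - 200} = \frac{10}{64 + 2 \left(-20\right) - 200} = \frac{10}{64 - 40 - 200} = \frac{10}{-176} = 10 \left(- \frac{1}{176}\right) = - \frac{5}{88}$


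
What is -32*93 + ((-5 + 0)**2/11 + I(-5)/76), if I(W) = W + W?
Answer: -1243073/418 ≈ -2973.9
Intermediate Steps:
I(W) = 2*W
-32*93 + ((-5 + 0)**2/11 + I(-5)/76) = -32*93 + ((-5 + 0)**2/11 + (2*(-5))/76) = -2976 + ((-5)**2*(1/11) - 10*1/76) = -2976 + (25*(1/11) - 5/38) = -2976 + (25/11 - 5/38) = -2976 + 895/418 = -1243073/418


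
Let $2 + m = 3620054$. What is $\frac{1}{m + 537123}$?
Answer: $\frac{1}{4157175} \approx 2.4055 \cdot 10^{-7}$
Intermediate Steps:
$m = 3620052$ ($m = -2 + 3620054 = 3620052$)
$\frac{1}{m + 537123} = \frac{1}{3620052 + 537123} = \frac{1}{4157175}$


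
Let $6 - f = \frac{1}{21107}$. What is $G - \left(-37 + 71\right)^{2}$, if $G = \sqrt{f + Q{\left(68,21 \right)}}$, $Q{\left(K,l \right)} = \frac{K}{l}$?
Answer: $-1156 + \frac{\sqrt{1814979891039}}{443247} \approx -1153.0$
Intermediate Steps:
$f = \frac{126641}{21107}$ ($f = 6 - \frac{1}{21107} = \frac{126641}{21107} \approx 6.0$)
$G = \frac{\sqrt{1814979891039}}{443247}$ ($G = \sqrt{\frac{126641}{21107} + \frac{68}{21}} = \sqrt{\frac{4094737}{443247}} = \frac{\sqrt{1814979891039}}{443247} \approx 3.0394$)
$G - \left(-37 + 71\right)^{2} = \frac{\sqrt{1814979891039}}{443247} - \left(-37 + 71\right)^{2} = \frac{\sqrt{1814979891039}}{443247} - 34^{2} = \frac{\sqrt{1814979891039}}{443247} - 1156 = -1156 + \frac{\sqrt{1814979891039}}{443247}$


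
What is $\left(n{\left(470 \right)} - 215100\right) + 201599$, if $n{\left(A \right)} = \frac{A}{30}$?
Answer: $- \frac{40456}{3} \approx -13485.0$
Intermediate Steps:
$n{\left(A \right)} = \frac{A}{30}$ ($n{\left(A \right)} = A \frac{1}{30} = \frac{A}{30}$)
$\left(n{\left(470 \right)} - 215100\right) + 201599 = \left(\frac{1}{30} \cdot 470 - 215100\right) + 201599 = \left(\frac{47}{3} - 215100\right) + 201599 = - \frac{645253}{3} + 201599 = - \frac{40456}{3}$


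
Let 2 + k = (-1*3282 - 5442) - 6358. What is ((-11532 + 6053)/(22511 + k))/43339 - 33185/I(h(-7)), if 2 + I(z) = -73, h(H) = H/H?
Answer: 2136309201476/4828181295 ≈ 442.47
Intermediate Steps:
h(H) = 1
I(z) = -75 (I(z) = -2 - 73 = -75)
k = -15084 (k = -2 + ((-1*3282 - 5442) - 6358) = -2 + ((-3282 - 5442) - 6358) = -2 + (-8724 - 6358) = -2 - 15082 = -15084)
((-11532 + 6053)/(22511 + k))/43339 - 33185/I(h(-7)) = ((-11532 + 6053)/(22511 - 15084))/43339 - 33185/(-75) = -5479/7427*(1/43339) - 33185*(-1/75) = -5479*1/7427*(1/43339) + 6637/15 = -5479/7427*1/43339 + 6637/15 = -5479/321878753 + 6637/15 = 2136309201476/4828181295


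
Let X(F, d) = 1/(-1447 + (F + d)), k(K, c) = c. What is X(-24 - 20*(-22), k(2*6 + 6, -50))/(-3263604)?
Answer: 1/3527955924 ≈ 2.8345e-10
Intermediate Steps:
X(F, d) = 1/(-1447 + F + d)
X(-24 - 20*(-22), k(2*6 + 6, -50))/(-3263604) = 1/(-1447 + (-24 - 20*(-22)) - 50*(-3263604)) = -1/3263604/(-1447 + (-24 + 440) - 50) = -1/3263604/(-1447 + 416 - 50) = -1/3263604/(-1081) = -1/1081*(-1/3263604) = 1/3527955924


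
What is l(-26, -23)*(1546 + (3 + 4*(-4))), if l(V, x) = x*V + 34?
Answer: 968856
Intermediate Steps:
l(V, x) = 34 + V*x (l(V, x) = V*x + 34 = 34 + V*x)
l(-26, -23)*(1546 + (3 + 4*(-4))) = (34 - 26*(-23))*(1546 + (3 + 4*(-4))) = (34 + 598)*(1546 + (3 - 16)) = 632*(1546 - 13) = 632*1533 = 968856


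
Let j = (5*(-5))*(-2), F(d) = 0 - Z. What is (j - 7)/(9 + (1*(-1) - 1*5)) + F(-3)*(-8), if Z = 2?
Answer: 91/3 ≈ 30.333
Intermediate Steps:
F(d) = -2 (F(d) = 0 - 1*2 = 0 - 2 = -2)
j = 50 (j = -25*(-2) = 50)
(j - 7)/(9 + (1*(-1) - 1*5)) + F(-3)*(-8) = (50 - 7)/(9 + (1*(-1) - 1*5)) - 2*(-8) = 43/(9 + (-1 - 5)) + 16 = 43/(9 - 6) + 16 = 43/3 + 16 = 91/3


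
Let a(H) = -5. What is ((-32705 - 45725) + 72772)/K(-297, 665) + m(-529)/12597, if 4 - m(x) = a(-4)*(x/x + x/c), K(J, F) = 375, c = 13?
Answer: -309169246/20470125 ≈ -15.103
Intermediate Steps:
m(x) = 9 + 5*x/13 (m(x) = 4 - (-5)*(x/x + x/13) = 4 - (-5)*(1 + x*(1/13)) = 4 - (-5)*(1 + x/13) = 4 - (-5 - 5*x/13) = 4 + (5 + 5*x/13) = 9 + 5*x/13)
((-32705 - 45725) + 72772)/K(-297, 665) + m(-529)/12597 = ((-32705 - 45725) + 72772)/375 + (9 + (5/13)*(-529))/12597 = (-78430 + 72772)*(1/375) + (9 - 2645/13)*(1/12597) = -5658*1/375 - 2528/13*1/12597 = -1886/125 - 2528/163761 = -309169246/20470125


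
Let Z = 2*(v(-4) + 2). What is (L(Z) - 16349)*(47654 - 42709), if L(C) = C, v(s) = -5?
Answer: -80875475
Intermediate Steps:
Z = -6 (Z = 2*(-5 + 2) = 2*(-3) = -6)
(L(Z) - 16349)*(47654 - 42709) = (-6 - 16349)*(47654 - 42709) = -16355*4945 = -80875475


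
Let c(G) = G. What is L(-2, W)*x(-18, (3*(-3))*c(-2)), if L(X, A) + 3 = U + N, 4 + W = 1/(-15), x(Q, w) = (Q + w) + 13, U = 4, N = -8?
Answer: -91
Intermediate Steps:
x(Q, w) = 13 + Q + w
W = -61/15 (W = -4 + 1/(-15) = -4 - 1/15 = -61/15 ≈ -4.0667)
L(X, A) = -7 (L(X, A) = -3 + (4 - 8) = -3 - 4 = -7)
L(-2, W)*x(-18, (3*(-3))*c(-2)) = -7*(13 - 18 + (3*(-3))*(-2)) = -7*(13 - 18 - 9*(-2)) = -7*(13 - 18 + 18) = -7*13 = -91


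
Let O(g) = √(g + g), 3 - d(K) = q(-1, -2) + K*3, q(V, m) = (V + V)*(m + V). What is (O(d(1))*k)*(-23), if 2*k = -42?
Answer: 966*I*√3 ≈ 1673.2*I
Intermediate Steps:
k = -21 (k = (½)*(-42) = -21)
q(V, m) = 2*V*(V + m) (q(V, m) = (2*V)*(V + m) = 2*V*(V + m))
d(K) = -3 - 3*K (d(K) = 3 - (2*(-1)*(-1 - 2) + K*3) = 3 - (2*(-1)*(-3) + 3*K) = 3 - (6 + 3*K) = 3 + (-6 - 3*K) = -3 - 3*K)
O(g) = √2*√g (O(g) = √(2*g) = √2*√g)
(O(d(1))*k)*(-23) = ((√2*√(-3 - 3*1))*(-21))*(-23) = ((√2*√(-3 - 3))*(-21))*(-23) = ((√2*√(-6))*(-21))*(-23) = ((√2*(I*√6))*(-21))*(-23) = ((2*I*√3)*(-21))*(-23) = -42*I*√3*(-23) = 966*I*√3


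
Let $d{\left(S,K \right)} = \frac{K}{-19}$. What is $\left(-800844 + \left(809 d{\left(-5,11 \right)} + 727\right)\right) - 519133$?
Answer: $- \frac{25074649}{19} \approx -1.3197 \cdot 10^{6}$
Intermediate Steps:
$d{\left(S,K \right)} = - \frac{K}{19}$ ($d{\left(S,K \right)} = K \left(- \frac{1}{19}\right) = - \frac{K}{19}$)
$\left(-800844 + \left(809 d{\left(-5,11 \right)} + 727\right)\right) - 519133 = \left(-800844 + \left(809 \left(\left(- \frac{1}{19}\right) 11\right) + 727\right)\right) - 519133 = \left(-800844 + \left(809 \left(- \frac{11}{19}\right) + 727\right)\right) - 519133 = \left(-800844 + \left(- \frac{8899}{19} + 727\right)\right) - 519133 = \left(-800844 + \frac{4914}{19}\right) - 519133 = - \frac{15211122}{19} - 519133 = - \frac{25074649}{19}$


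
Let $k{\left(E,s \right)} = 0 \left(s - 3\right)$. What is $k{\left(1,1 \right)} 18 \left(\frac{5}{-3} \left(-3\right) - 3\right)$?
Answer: $0$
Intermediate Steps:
$k{\left(E,s \right)} = 0$ ($k{\left(E,s \right)} = 0 \left(-3 + s\right) = 0$)
$k{\left(1,1 \right)} 18 \left(\frac{5}{-3} \left(-3\right) - 3\right) = 0 \cdot 18 \left(\frac{5}{-3} \left(-3\right) - 3\right) = 0 \left(5 \left(- \frac{1}{3}\right) \left(-3\right) - 3\right) = 0 \left(\left(- \frac{5}{3}\right) \left(-3\right) - 3\right) = 0 \left(5 - 3\right) = 0 \cdot 2 = 0$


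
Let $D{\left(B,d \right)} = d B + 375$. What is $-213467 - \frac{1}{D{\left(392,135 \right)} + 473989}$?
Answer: $- \frac{112557733629}{527284} \approx -2.1347 \cdot 10^{5}$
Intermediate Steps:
$D{\left(B,d \right)} = 375 + B d$ ($D{\left(B,d \right)} = B d + 375 = 375 + B d$)
$-213467 - \frac{1}{D{\left(392,135 \right)} + 473989} = -213467 - \frac{1}{\left(375 + 392 \cdot 135\right) + 473989} = -213467 - \frac{1}{\left(375 + 52920\right) + 473989} = -213467 - \frac{1}{53295 + 473989} = -213467 - \frac{1}{527284} = - \frac{112557733629}{527284}$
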